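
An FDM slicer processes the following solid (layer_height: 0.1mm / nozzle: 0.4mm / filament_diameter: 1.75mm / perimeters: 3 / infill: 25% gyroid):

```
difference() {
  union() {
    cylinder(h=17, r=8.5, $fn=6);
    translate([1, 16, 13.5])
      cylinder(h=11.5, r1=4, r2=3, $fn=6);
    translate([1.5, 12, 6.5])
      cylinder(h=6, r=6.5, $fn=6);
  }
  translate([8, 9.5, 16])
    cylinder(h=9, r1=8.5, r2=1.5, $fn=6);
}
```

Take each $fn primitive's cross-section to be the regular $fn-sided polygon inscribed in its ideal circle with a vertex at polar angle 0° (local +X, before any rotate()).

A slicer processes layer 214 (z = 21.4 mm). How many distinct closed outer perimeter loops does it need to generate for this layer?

1

At z = 21.4 mm: the cylinder is not intersected at this z (z outside [0, 17]); the cone at (1, 16): at t=0.687 of its height the radius interpolates to r₁+(r₂−r₁)t = 3.313, giving a regular 6-gon of that circumradius; the cylinder at (1.5, 12) is not intersected at this z (z outside [6.5, 12.5]); Merging all regions: only the cone at (1, 16) is present, so the union is just that shape — 1 connected region; the cone at (8, 9.5) contributes a regular 6-gon of circumradius 4.300 (interpolated between r1=8.5 and r2=1.5 at t=0.600); Subtracting the remaining from the first: starting from that combined region, the cone at (8, 9.5) misses the remaining region (no effect) — 1 connected region. The result has 1 disconnected region.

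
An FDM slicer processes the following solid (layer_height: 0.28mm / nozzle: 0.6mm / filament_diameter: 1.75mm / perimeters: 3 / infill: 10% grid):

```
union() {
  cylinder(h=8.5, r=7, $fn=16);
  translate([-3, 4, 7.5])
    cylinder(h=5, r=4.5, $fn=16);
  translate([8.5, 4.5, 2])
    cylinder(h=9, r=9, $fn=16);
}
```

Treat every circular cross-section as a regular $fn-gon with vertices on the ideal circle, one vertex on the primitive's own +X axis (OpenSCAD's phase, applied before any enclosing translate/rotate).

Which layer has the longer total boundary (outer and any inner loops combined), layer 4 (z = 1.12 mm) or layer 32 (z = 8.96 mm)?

layer 32 (z = 8.96 mm)

Layer 4 (z = 1.12): the r=7 cylinder gives a regular 16-gon of circumradius 7 (constant along its height) (perimeter = 2·16·7.000·sin(180°/16) = 43.70 mm); the cylinder at (-3, 4) does not reach this height (z outside [7.5, 12.5]); the cylinder at (8.5, 4.5) is not intersected at this z (z outside [2, 11]); Merging all regions: only the r=7 cylinder is present, so the union is just that shape — boundary = 43.70 mm. So its perimeter = 43.70 mm. Layer 32 (z = 8.96): the cylinder is absent (z outside [0, 8.5]); the r=4.5 cylinder at (-3, 4) gives a regular 16-gon of circumradius 4.5 (constant along its height) (perimeter = 2·16·4.500·sin(180°/16) = 28.09 mm); the r=9 cylinder at (8.5, 4.5) gives a regular 16-gon of circumradius 9 (constant along its height) (perimeter = 2·16·9.000·sin(180°/16) = 56.19 mm); Taking the union: the regions partially overlap (shared area 7.65 mm²), so the edge portions inside another operand are dropped and the merged outline is re-measured after clipping — boundary = 70.77 mm. So its perimeter = 70.77 mm. Layer 32 is larger (70.77 vs 43.70 mm).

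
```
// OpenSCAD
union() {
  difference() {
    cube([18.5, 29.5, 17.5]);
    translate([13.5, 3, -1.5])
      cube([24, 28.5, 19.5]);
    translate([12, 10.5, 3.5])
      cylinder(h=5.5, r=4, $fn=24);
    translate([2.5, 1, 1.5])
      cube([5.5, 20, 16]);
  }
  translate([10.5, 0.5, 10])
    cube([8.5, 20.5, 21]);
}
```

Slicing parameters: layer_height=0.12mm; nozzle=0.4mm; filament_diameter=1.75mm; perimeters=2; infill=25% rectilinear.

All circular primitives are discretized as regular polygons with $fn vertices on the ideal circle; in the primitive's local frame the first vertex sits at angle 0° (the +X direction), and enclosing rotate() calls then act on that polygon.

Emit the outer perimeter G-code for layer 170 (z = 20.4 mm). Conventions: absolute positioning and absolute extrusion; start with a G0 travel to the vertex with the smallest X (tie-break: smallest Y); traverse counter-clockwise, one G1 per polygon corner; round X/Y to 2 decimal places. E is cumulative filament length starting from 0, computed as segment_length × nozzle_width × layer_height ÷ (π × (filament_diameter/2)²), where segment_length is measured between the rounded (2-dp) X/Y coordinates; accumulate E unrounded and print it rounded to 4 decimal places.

At z = 20.4 mm: the cube is not intersected at this z (z outside [0, 17.5]); the cube at (13.5, 3) is not intersected at this z (z outside [-1.5, 18]); the cylinder at (12, 10.5) is absent (z outside [3.5, 9]); the cube at (2.5, 1) does not reach this height (z outside [1.5, 17.5]); After the difference (first − rest): the first operand is absent here, so nothing remains; the cube at (10.5, 0.5) (footprint 8.5×20.5) is included at this height; Taking the union: only the 8.5×20.5 cube at (10.5, 0.5) is present, so the union is just that shape — 1 connected region. The outline is a single polygon with 4 vertices. Extrusion per mm of travel: 0.4 × 0.12 / (π × 0.875²) = 0.019956. Accumulating E over each segment gives final E = 1.1575.

G0 X10.50 Y0.50 Z20.40
G1 X19.00 Y0.50 E0.1696
G1 X19.00 Y21.00 E0.5787
G1 X10.50 Y21.00 E0.7484
G1 X10.50 Y0.50 E1.1575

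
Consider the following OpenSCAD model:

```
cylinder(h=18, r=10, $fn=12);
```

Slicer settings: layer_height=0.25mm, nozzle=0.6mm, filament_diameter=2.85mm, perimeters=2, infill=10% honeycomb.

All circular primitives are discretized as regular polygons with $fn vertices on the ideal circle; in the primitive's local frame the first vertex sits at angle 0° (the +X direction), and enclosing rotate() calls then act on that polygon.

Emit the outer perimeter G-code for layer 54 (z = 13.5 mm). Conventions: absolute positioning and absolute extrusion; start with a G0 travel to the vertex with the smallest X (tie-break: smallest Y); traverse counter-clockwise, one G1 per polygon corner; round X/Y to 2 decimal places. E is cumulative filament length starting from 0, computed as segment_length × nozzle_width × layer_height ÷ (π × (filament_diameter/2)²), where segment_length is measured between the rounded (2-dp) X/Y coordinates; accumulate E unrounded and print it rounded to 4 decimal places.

At z = 13.5 mm: the cylinder: section is a regular 12-gon, circumradius r=10. The outline is a single polygon with 12 vertices. Extrusion per mm of travel: 0.6 × 0.25 / (π × 1.425²) = 0.023513. Accumulating E over each segment gives final E = 1.4605.

G0 X-10.00 Y0.00 Z13.50
G1 X-8.66 Y-5.00 E0.1217
G1 X-5.00 Y-8.66 E0.2434
G1 X0.00 Y-10.00 E0.3651
G1 X5.00 Y-8.66 E0.4868
G1 X8.66 Y-5.00 E0.6086
G1 X10.00 Y0.00 E0.7303
G1 X8.66 Y5.00 E0.8520
G1 X5.00 Y8.66 E0.9737
G1 X0.00 Y10.00 E1.0954
G1 X-5.00 Y8.66 E1.2171
G1 X-8.66 Y5.00 E1.3388
G1 X-10.00 Y0.00 E1.4605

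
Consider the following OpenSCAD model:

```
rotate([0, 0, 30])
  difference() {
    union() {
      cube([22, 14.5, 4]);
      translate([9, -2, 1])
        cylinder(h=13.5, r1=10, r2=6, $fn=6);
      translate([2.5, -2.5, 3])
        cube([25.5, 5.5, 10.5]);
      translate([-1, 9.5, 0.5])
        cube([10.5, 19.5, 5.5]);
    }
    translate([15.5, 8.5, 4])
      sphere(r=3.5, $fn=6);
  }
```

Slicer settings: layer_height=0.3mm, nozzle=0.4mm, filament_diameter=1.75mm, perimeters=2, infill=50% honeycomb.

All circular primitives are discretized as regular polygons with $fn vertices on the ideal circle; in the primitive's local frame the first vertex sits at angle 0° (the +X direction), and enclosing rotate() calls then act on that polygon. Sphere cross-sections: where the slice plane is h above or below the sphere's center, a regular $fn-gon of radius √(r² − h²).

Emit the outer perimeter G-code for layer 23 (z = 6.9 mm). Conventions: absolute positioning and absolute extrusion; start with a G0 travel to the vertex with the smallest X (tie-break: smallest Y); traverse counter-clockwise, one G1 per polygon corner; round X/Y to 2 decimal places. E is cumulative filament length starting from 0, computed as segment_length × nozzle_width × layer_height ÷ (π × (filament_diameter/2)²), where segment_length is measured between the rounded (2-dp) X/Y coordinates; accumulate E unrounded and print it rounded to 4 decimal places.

G0 X0.67 Y3.85 Z6.90
G1 X1.65 Y2.15 E0.0979
G1 X1.65 Y-1.36 E0.2730
G1 X8.79 Y-5.48 E0.6843
G1 X15.94 Y-1.36 E1.0960
G1 X15.94 Y6.32 E1.4791
G1 X25.50 Y11.83 E2.0296
G1 X22.75 Y16.60 E2.3043
G1 X10.94 Y9.78 E2.9847
G1 X8.79 Y11.02 E3.1085
G1 X1.65 Y6.89 E3.5201
G1 X1.65 Y4.42 E3.6433
G1 X0.67 Y3.85 E3.6998

At z = 6.9 mm: the cube is not intersected at this z (z outside [0, 4]); the cone at (9, -2): at t=0.437 of its height the radius interpolates to r₁+(r₂−r₁)t = 8.252, giving a regular 6-gon of that circumradius; the cube at (2.5, -2.5) is present — its section is the full 25.5×5.5 rectangle; the cube at (-1, 9.5) is not intersected at this z (z outside [0.5, 6]); Merging all regions: the regions partially overlap (shared area 72.73 mm²), so overlapping operands fuse into one piece — 1 connected region; the r=3.5 sphere at (15.5, 8.5) contributes a regular 6-gon of circumradius √(3.5²−2.9²) = 1.960; Taking the first minus the rest: starting from the result so far, the r=3.5 sphere at (15.5, 8.5) misses the remaining region (no effect) — 1 connected region; (rotated 30° about Z; rotation is an isometry so areas/perimeters/island counts are preserved). The outline is a single polygon with 12 vertices. Extrusion per mm of travel: 0.4 × 0.3 / (π × 0.875²) = 0.049890. Accumulating E over each segment gives final E = 3.6998.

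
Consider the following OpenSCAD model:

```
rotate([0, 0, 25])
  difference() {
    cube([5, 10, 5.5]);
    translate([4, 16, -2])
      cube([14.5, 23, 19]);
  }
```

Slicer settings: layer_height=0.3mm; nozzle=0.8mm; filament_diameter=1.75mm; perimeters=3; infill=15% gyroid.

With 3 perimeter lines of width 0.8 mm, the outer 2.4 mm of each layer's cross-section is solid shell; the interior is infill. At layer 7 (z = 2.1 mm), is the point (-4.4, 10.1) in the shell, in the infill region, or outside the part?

outside

At z = 2.1 mm: the cube is present — its section is the full 5×10 rectangle; the cube at (4, 16) (footprint 14.5×23) is included at this height; Taking the first minus the rest: starting from the 5×10 cube, the 14.5×23 cube at (4, 16) misses the remaining region (no effect) — 1 connected region; (rotated 25° about Z; rotation is an isometry so areas/perimeters/island counts are preserved). Overall, the cross-section is a single solid region. Undo the 25° rotation: the query point maps to (0.281, 11.013) in the un-rotated model frame. The nearest boundary edge runs (0.00, 10.00)→(5.00, 10.00); distance from the point to it = 1.01 mm. The point is not inside any of the regions above, so it lies outside the cross-section (1.01 mm from the nearest boundary).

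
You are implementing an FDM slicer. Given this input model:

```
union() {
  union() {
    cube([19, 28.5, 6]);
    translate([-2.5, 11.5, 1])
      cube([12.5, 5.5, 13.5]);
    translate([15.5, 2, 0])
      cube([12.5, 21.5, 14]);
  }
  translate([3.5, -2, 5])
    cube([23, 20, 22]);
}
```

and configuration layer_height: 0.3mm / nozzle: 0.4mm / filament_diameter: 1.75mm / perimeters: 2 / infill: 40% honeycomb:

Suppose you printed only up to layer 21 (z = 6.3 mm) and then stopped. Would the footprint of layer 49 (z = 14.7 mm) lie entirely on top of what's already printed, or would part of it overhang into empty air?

Compare the two slices. At z = 6.3: the cube is not intersected at this z (z outside [0, 6]); the cube at (-2.5, 11.5) (footprint 12.5×5.5) is included at this height (area 68.75 mm²); the cube at (15.5, 2) is present — its section is the full 12.5×21.5 rectangle (area 268.75 mm²); Merging all regions: the 2 present regions are separate (no shared area or edge), so areas and boundary lengths simply add and each stays a separate island — area = 337.50 mm²; the cube at (3.5, -2) (footprint 23×20) is included at this height (area 460.00 mm²); Merging all regions: the regions partially overlap — summed areas 797.50 mm² minus the doubly-counted overlap 211.75 mm² gives 585.75 mm² — area = 585.75 mm². At z = 14.7: the cube does not reach this height (z outside [0, 6]); the cube at (-2.5, 11.5) is not intersected at this z (z outside [1, 14.5]); the cube at (15.5, 2) is not intersected at this z (z outside [0, 14]); Combining (union): nothing is present at this height; the 23×20 cube at (3.5, -2) contributes its full rectangle (area 460.00 mm²); Merging all regions: only the 23×20 cube at (3.5, -2) is present, so the union is just that shape — area = 460.00 mm². Checking containment: the cross-section at z = 14.7 is a subset of the cross-section at z = 6.3.

entirely on top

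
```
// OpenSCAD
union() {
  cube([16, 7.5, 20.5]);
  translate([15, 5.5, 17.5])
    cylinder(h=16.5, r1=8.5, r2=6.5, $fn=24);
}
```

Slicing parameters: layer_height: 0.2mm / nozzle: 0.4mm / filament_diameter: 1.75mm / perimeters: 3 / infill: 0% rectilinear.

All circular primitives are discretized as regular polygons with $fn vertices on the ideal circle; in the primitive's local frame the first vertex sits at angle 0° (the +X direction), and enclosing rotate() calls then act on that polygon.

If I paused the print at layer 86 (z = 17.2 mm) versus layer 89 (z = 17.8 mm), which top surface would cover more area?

Layer 86 (z = 17.2): the cube (footprint 16×7.5) is included at this height (area 120.00 mm²); the cone at (15, 5.5) is not intersected at this z (z outside [17.5, 34]); Combining (union): only the 16×7.5 cube is present, so the union is just that shape — area = 120.00 mm². So its area = 120.00 mm². Layer 89 (z = 17.8): the cube (footprint 16×7.5) is included at this height (area 120.00 mm²); the cone at (15, 5.5): at t=0.018 of its height the radius interpolates to r₁+(r₂−r₁)t = 8.464, giving a regular 24-gon of that circumradius (area = (24/2)·8.464²·sin(360°/24) = 222.48 mm²); Taking the union: the regions partially overlap — summed areas 342.48 mm² minus the doubly-counted overlap 66.89 mm² gives 275.59 mm² — area = 275.59 mm². So its area = 275.59 mm². Layer 89 is larger (275.59 vs 120.00 mm²).

layer 89 (z = 17.8 mm)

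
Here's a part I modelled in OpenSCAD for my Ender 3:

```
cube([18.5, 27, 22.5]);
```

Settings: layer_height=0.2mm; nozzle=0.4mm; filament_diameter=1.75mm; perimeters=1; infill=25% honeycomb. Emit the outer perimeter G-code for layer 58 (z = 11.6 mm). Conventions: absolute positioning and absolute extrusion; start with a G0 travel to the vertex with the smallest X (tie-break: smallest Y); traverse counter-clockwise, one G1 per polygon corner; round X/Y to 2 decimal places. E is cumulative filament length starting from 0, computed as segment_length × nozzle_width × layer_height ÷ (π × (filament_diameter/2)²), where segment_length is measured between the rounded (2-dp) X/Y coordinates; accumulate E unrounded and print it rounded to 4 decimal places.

G0 X0.00 Y0.00 Z11.60
G1 X18.50 Y0.00 E0.6153
G1 X18.50 Y27.00 E1.5133
G1 X0.00 Y27.00 E2.1286
G1 X0.00 Y0.00 E3.0267

At z = 11.6 mm: the cube (footprint 18.5×27) is included at this height. The outline is a single polygon with 4 vertices. Extrusion per mm of travel: 0.4 × 0.2 / (π × 0.875²) = 0.033260. Accumulating E over each segment gives final E = 3.0267.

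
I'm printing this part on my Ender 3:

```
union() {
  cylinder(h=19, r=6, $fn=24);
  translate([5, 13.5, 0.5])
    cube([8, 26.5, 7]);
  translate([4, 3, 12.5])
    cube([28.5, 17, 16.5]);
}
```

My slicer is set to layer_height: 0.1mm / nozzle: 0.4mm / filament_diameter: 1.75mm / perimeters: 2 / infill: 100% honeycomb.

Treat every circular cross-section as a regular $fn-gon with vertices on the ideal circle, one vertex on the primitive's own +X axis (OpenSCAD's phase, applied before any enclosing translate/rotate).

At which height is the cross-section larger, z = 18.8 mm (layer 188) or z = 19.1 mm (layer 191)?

layer 188 (z = 18.8 mm)

Layer 188 (z = 18.8): the cylinder: section is a regular 24-gon, circumradius r=6 (area = (24/2)·6.000²·sin(360°/24) = 111.81 mm²); the cube at (5, 13.5) does not reach this height (z outside [0.5, 7.5]); the 28.5×17 cube at (4, 3) contributes its full rectangle (area 484.50 mm²); Merging all regions: the regions partially overlap — summed areas 596.31 mm² minus the doubly-counted overlap 0.92 mm² gives 595.39 mm² — area = 595.39 mm². So its area = 595.39 mm². Layer 191 (z = 19.1): the cylinder is not intersected at this z (z outside [0, 19]); the cube at (5, 13.5) is not intersected at this z (z outside [0.5, 7.5]); the cube at (4, 3) is present — its section is the full 28.5×17 rectangle (area 484.50 mm²); Merging all regions: only the 28.5×17 cube at (4, 3) is present, so the union is just that shape — area = 484.50 mm². So its area = 484.50 mm². Layer 188 is larger (595.39 vs 484.50 mm²).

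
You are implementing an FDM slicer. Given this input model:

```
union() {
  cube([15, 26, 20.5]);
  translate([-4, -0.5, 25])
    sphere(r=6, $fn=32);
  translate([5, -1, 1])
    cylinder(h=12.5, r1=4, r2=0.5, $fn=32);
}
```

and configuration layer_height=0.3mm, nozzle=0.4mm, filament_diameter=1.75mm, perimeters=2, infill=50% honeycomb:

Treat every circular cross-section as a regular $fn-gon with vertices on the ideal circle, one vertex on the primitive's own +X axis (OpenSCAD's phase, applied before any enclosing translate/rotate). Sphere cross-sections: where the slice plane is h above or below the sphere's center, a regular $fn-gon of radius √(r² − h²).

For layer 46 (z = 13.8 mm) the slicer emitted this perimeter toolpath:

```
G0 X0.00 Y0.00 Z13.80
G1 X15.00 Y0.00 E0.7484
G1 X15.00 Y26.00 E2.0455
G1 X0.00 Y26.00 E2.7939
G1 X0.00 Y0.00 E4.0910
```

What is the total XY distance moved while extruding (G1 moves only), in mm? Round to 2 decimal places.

Sum the Euclidean lengths of each G1 segment: total = 82.00 mm.

82.00 mm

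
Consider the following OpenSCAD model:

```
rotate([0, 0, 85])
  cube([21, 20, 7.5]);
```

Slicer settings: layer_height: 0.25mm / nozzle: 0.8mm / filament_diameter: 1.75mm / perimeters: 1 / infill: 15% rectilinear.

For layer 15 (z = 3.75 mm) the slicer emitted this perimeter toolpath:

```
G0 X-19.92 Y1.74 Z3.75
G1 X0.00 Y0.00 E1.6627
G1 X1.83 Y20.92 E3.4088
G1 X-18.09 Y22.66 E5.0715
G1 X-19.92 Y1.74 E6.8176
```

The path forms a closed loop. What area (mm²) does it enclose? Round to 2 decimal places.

Apply the shoelace formula to the sequence of (X, Y) vertices; enclosed area = 419.91 mm².

419.91 mm²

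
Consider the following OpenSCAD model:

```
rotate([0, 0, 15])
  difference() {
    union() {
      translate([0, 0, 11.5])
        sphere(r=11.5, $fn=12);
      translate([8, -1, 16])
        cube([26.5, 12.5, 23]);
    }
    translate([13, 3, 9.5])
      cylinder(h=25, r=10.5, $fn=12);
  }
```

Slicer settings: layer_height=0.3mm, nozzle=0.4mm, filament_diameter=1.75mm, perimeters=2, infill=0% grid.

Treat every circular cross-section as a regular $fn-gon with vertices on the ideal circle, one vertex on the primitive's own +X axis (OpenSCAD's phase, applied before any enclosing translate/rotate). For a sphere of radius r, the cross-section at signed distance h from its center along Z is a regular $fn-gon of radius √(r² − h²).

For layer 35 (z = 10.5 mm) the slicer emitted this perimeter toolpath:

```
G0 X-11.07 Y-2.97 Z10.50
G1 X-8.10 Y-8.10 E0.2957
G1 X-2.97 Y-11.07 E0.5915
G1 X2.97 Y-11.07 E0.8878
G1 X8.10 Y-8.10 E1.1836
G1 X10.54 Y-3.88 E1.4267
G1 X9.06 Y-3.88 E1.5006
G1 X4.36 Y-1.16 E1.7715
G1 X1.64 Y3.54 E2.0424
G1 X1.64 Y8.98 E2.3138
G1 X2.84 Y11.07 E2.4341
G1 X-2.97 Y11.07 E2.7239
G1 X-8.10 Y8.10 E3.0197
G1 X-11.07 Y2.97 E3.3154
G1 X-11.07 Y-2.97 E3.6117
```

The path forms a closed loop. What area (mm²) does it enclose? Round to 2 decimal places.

298.70 mm²

Apply the shoelace formula to the sequence of (X, Y) vertices; enclosed area = 298.70 mm².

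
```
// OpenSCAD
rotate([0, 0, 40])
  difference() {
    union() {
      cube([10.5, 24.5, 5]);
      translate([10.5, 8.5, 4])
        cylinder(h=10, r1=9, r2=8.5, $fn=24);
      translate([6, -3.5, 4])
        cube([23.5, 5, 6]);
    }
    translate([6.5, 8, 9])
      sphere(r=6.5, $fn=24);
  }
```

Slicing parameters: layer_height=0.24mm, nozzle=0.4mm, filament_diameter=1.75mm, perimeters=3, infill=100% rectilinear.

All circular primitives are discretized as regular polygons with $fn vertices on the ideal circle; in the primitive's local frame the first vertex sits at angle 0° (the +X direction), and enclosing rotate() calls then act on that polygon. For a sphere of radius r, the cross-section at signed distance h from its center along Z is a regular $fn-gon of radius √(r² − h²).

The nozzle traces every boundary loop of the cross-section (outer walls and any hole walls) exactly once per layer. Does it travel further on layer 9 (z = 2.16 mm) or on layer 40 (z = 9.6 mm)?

layer 40 (z = 9.6 mm)

Layer 9 (z = 2.16): the cube (footprint 10.5×24.5) is included at this height (perimeter 70.00 mm); the cone at (10.5, 8.5) is absent (z outside [4, 14]); the cube at (6, -3.5) is not intersected at this z (z outside [4, 10]); Merging all regions: only the 10.5×24.5 cube is present, so the union is just that shape — boundary = 70.00 mm; the sphere at (6.5, 8) is not intersected at this z (|z−center|=6.840 > r=6.5); After the difference (first − rest): none of the subtracted shapes is present at this height, so that combined region is unchanged — boundary = 70.00 mm; (whole slice rotated 40° about Z — lengths, areas and connectivity unchanged). So its perimeter = 70.00 mm. Layer 40 (z = 9.6): the cube is absent (z outside [0, 5]); the cone at (10.5, 8.5) (r1=9→r2=8.5) has section circumradius 8.720 here — a regular 24-gon (perimeter = 2·24·8.720·sin(180°/24) = 54.63 mm); the 23.5×5 cube at (6, -3.5) contributes its full rectangle (perimeter 57.00 mm); Merging all regions: the regions partially overlap (shared area 11.51 mm²), so the edge portions inside another operand are dropped and the merged outline is re-measured after clipping — boundary = 91.42 mm; the sphere at (6.5, 8): section is a regular 24-gon, circumradius = √(r²−h²) = √(6.5²−0.6²) = 6.472 (perimeter = 2·24·6.472·sin(180°/24) = 40.55 mm); Subtracting the remaining from the first: starting from the result so far, the r=6.5 sphere at (6.5, 8) partially overlaps it — only the 113.03 mm² overlap (of its 130.10 mm²) is removed, clipping the outline — boundary = 102.48 mm; (whole slice rotated 40° about Z — lengths, areas and connectivity unchanged). So its perimeter = 102.48 mm. Layer 40 is larger (102.48 vs 70.00 mm).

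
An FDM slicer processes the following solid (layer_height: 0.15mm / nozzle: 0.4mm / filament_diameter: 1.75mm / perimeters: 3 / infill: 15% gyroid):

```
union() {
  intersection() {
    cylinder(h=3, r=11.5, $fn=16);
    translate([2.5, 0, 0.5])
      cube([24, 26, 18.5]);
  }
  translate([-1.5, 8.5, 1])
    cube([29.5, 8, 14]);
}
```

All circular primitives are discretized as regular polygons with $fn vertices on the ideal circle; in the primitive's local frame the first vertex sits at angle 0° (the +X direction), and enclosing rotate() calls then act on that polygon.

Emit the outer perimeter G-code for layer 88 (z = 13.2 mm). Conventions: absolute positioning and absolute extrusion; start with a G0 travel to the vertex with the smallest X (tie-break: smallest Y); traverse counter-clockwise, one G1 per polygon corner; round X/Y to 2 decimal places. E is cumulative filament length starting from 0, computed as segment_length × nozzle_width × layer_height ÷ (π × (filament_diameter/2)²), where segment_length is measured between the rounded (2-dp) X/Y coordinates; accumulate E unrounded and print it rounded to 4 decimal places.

G0 X-1.50 Y8.50 Z13.20
G1 X28.00 Y8.50 E0.7359
G1 X28.00 Y16.50 E0.9354
G1 X-1.50 Y16.50 E1.6713
G1 X-1.50 Y8.50 E1.8709

At z = 13.2 mm: the cylinder is absent (z outside [0, 3]); the cube at (2.5, 0) (footprint 24×26) is included at this height; Taking the intersection: at least one operand is absent at this height, so nothing remains; the cube at (-1.5, 8.5) (footprint 29.5×8) is included at this height; Merging all regions: only the 29.5×8 cube at (-1.5, 8.5) is present, so the union is just that shape — 1 connected region. The outline is a single polygon with 4 vertices. Extrusion per mm of travel: 0.4 × 0.15 / (π × 0.875²) = 0.024945. Accumulating E over each segment gives final E = 1.8709.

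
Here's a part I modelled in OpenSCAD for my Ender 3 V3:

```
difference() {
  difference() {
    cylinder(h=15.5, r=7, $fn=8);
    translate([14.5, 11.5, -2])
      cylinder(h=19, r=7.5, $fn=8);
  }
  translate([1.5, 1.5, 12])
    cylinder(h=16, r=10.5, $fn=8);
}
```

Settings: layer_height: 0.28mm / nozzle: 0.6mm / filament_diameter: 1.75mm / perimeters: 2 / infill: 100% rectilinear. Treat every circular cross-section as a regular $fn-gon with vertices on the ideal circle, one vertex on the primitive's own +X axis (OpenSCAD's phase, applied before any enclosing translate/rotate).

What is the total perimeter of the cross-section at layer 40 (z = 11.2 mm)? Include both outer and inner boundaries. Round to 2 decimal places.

42.86 mm

At z = 11.2 mm: the r=7 cylinder gives a regular 8-gon of circumradius 7 (constant along its height) (perimeter = 2·8·7.000·sin(180°/8) = 42.86 mm); the r=7.5 cylinder at (14.5, 11.5) gives a regular 8-gon of circumradius 7.5 (constant along its height) (perimeter = 2·8·7.500·sin(180°/8) = 45.92 mm); Taking the first minus the rest: starting from the r=7 cylinder, the r=7.5 cylinder at (14.5, 11.5) misses the remaining region (no effect) — boundary = 42.86 mm; the cylinder at (1.5, 1.5) is absent (z outside [12, 28]); After the difference (first − rest): none of the subtracted shapes is present at this height, so the result so far is unchanged — boundary = 42.86 mm. Overall, the cross-section is a single solid region. Total boundary length (outer) = 42.86 mm.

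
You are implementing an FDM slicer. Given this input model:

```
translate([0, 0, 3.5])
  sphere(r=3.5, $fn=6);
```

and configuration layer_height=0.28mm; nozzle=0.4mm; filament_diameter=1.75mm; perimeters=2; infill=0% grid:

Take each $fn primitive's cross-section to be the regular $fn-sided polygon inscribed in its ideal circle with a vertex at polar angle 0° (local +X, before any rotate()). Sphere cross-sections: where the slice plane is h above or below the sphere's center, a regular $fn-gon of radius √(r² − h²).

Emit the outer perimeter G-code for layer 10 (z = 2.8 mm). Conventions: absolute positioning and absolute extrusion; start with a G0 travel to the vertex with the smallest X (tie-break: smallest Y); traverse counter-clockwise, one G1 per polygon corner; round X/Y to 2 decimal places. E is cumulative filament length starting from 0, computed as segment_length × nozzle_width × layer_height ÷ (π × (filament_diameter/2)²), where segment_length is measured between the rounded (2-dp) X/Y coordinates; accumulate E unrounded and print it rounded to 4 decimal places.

G0 X-3.43 Y0.00 Z2.80
G1 X-1.71 Y-2.97 E0.1598
G1 X1.71 Y-2.97 E0.3191
G1 X3.43 Y0.00 E0.4789
G1 X1.71 Y2.97 E0.6387
G1 X-1.71 Y2.97 E0.7979
G1 X-3.43 Y0.00 E0.9578

At z = 2.8 mm: the r=3.5 sphere slices to a regular 6-gon of circumradius 3.429 (√(r²−h²) with h=0.7 from center). The outline is a single polygon with 6 vertices. Extrusion per mm of travel: 0.4 × 0.28 / (π × 0.875²) = 0.046564. Accumulating E over each segment gives final E = 0.9578.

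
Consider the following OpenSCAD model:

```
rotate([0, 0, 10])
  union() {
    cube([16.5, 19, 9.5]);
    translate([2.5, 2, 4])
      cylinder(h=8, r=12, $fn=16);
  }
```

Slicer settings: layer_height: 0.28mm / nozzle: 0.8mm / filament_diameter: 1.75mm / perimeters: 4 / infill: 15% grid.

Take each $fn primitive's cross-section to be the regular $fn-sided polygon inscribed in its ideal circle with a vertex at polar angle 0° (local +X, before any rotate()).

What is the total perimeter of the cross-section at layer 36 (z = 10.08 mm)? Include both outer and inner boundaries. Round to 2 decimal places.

74.91 mm

At z = 10.08 mm: the cube does not reach this height (z outside [0, 9.5]); the cylinder at (2.5, 2): section is a regular 16-gon, circumradius r=12 (perimeter = 2·16·12.000·sin(180°/16) = 74.91 mm); Combining (union): only the r=12 cylinder at (2.5, 2) is present, so the union is just that shape — boundary = 74.91 mm; (whole slice rotated 10° about Z — lengths, areas and connectivity unchanged). Overall, the cross-section is a single solid region. Total boundary length (outer) = 74.91 mm.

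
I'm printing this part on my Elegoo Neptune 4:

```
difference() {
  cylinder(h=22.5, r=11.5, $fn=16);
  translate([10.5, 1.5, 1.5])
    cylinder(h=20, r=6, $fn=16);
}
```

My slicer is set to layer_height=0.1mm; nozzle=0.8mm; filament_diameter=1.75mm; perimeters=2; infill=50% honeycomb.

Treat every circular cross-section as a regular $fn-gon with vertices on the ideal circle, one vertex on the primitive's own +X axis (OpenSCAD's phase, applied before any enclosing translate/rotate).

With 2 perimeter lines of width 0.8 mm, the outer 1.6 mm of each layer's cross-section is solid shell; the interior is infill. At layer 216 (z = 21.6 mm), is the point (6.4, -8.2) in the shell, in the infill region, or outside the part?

At z = 21.6 mm: the r=11.5 cylinder contributes a regular 16-gon of circumradius 11.5; the cylinder at (10.5, 1.5) does not reach this height (z outside [1.5, 21.5]); Taking the first minus the rest: none of the subtracted shapes is present at this height, so the r=11.5 cylinder is unchanged — 1 connected region. Overall, the cross-section is a single solid region. The nearest boundary edge runs (4.40, -10.62)→(8.13, -8.13); distance from the point to it = 0.91 mm. The point is inside the cross-section, 0.91 mm from the nearest boundary — within the 1.6 mm shell band (2 × 0.8).

shell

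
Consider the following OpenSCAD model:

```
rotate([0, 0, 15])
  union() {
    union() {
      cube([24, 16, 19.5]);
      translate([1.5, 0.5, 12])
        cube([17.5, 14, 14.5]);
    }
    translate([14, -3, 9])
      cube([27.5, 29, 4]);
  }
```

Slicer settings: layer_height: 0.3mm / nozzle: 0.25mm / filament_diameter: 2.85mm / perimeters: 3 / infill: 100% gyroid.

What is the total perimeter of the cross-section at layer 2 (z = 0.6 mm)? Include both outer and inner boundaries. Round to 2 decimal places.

At z = 0.6 mm: the 24×16 cube contributes its full rectangle (perimeter 80.00 mm); the cube at (1.5, 0.5) is absent (z outside [12, 26.5]); Combining (union): only the 24×16 cube is present, so the union is just that shape — boundary = 80.00 mm; the cube at (14, -3) is not intersected at this z (z outside [9, 13]); Merging all regions: only that combined region is present, so the union is just that shape — boundary = 80.00 mm; (whole slice rotated 15° about Z — lengths, areas and connectivity unchanged). Overall, the cross-section is a single solid region. Total boundary length (outer) = 80.00 mm.

80.00 mm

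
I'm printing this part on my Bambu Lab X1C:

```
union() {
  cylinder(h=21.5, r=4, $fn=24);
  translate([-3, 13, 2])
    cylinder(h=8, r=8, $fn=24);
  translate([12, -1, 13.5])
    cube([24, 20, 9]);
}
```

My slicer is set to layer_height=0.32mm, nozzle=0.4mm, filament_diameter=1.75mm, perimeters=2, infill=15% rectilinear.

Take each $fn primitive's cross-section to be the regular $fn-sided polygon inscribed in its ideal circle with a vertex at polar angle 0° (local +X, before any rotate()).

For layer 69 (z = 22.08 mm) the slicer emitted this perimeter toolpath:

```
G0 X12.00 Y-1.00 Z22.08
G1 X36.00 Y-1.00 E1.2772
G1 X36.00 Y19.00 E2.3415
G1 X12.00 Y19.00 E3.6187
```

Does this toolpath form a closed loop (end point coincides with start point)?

Start point (G0): (12.00, -1.00). End point (last G1): the path does not return to the start — open.

no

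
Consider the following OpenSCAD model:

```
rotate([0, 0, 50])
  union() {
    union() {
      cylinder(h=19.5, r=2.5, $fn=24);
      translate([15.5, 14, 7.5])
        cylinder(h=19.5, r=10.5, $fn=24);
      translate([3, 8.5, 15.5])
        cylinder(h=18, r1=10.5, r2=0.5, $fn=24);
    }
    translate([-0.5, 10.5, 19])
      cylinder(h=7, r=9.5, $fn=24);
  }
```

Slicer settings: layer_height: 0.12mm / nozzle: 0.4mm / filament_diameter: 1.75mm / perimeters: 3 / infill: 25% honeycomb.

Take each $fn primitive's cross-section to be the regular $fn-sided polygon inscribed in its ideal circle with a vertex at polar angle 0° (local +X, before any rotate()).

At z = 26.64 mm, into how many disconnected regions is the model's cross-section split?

1

At z = 26.64 mm: the cylinder does not reach this height (z outside [0, 19.5]); the cylinder at (15.5, 14): section is a regular 24-gon, circumradius r=10.5; the cone at (3, 8.5) contributes a regular 24-gon of circumradius 4.311 (interpolated between r1=10.5 and r2=0.5 at t=0.619); Combining (union): the regions partially overlap (shared area 3.57 mm²), so overlapping operands fuse into one piece — 1 connected region; the cylinder at (-0.5, 10.5) is not intersected at this z (z outside [19, 26]); Merging all regions: only the result so far is present, so the union is just that shape — 1 connected region; (rotated 50° about Z; rotation is an isometry so areas/perimeters/island counts are preserved). The result has 1 disconnected region.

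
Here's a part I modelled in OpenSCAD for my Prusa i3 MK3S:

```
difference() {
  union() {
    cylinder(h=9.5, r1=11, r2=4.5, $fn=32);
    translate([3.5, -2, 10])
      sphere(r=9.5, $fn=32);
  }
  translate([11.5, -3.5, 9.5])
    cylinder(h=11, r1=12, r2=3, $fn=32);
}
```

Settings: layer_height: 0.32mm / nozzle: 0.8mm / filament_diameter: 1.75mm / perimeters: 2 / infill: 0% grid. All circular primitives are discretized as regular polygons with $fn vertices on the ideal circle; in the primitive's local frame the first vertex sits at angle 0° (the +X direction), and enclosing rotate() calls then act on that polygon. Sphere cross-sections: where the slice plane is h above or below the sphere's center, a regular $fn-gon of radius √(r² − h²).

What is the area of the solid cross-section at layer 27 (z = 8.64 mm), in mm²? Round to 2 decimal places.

At z = 8.64 mm: the cone: at t=0.909 of its height the radius interpolates to r₁+(r₂−r₁)t = 5.088, giving a regular 32-gon of that circumradius (area = (32/2)·5.088²·sin(360°/32) = 80.82 mm²); the sphere at (3.5, -2): section is a regular 32-gon, circumradius = √(r²−h²) = √(9.5²−1.36²) = 9.402 (area = (32/2)·9.402²·sin(360°/32) = 275.94 mm²); Taking the union: the cone lies entirely inside the r=9.5 sphere at (3.5, -2), so the union is just the r=9.5 sphere at (3.5, -2) — area = 275.94 mm²; the cone at (11.5, -3.5) is absent (z outside [9.5, 20.5]); Subtracting the remaining from the first: none of the subtracted shapes is present at this height, so the result so far is unchanged — area = 275.94 mm². Overall, the cross-section is a single solid region. Net area = 275.94 mm².

275.94 mm²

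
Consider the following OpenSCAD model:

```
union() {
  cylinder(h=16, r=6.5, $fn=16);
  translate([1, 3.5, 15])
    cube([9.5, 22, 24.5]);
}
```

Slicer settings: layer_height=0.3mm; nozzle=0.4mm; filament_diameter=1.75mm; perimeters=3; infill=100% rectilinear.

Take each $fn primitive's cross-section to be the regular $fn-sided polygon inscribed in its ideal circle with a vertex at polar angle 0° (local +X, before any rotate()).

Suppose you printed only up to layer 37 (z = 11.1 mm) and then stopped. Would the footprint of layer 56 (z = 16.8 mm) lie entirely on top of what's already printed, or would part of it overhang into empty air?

Compare the two slices. At z = 11.1: the r=6.5 cylinder gives a regular 16-gon of circumradius 6.5 (constant along its height) (area = (16/2)·6.500²·sin(360°/16) = 129.35 mm²); the cube at (1, 3.5) is absent (z outside [15, 39.5]); Taking the union: only the r=6.5 cylinder is present, so the union is just that shape — area = 129.35 mm². At z = 16.8: the cylinder is absent (z outside [0, 16]); the cube at (1, 3.5) (footprint 9.5×22) is included at this height (area 209.00 mm²); Taking the union: only the 9.5×22 cube at (1, 3.5) is present, so the union is just that shape — area = 209.00 mm². Checking containment: at z = 16.8 the cross-section extends beyond the z = 11.1 cross-section by about 200.85 mm².

part overhangs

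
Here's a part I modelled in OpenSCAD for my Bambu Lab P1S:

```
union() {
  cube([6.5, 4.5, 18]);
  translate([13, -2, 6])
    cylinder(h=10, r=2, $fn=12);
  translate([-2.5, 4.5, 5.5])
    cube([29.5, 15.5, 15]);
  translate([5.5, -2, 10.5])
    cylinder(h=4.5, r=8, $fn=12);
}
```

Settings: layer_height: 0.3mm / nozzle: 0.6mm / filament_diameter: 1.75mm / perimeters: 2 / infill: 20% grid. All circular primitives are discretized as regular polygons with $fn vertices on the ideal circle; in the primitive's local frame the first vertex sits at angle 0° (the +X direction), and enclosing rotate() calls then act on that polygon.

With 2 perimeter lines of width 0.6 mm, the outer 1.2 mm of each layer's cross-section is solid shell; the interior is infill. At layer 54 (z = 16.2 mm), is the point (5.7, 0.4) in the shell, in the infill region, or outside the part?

At z = 16.2 mm: the cube (footprint 6.5×4.5) is included at this height; the cylinder at (13, -2) does not reach this height (z outside [6, 16]); the 29.5×15.5 cube at (-2.5, 4.5) contributes its full rectangle; the cylinder at (5.5, -2) does not reach this height (z outside [10.5, 15]); Combining (union): the 2 present regions share edge segments without overlapping in area, so areas simply add but the touching pieces fuse into one outline (the shared edge portions become interior and drop out of the boundary) — 1 connected region. Overall, the cross-section is a single solid region. The nearest boundary edge runs (6.50, 0.00)→(0.00, 0.00); distance from the point to it = 0.40 mm. The point is inside the cross-section, 0.40 mm from the nearest boundary — within the 1.2 mm shell band (2 × 0.6).

shell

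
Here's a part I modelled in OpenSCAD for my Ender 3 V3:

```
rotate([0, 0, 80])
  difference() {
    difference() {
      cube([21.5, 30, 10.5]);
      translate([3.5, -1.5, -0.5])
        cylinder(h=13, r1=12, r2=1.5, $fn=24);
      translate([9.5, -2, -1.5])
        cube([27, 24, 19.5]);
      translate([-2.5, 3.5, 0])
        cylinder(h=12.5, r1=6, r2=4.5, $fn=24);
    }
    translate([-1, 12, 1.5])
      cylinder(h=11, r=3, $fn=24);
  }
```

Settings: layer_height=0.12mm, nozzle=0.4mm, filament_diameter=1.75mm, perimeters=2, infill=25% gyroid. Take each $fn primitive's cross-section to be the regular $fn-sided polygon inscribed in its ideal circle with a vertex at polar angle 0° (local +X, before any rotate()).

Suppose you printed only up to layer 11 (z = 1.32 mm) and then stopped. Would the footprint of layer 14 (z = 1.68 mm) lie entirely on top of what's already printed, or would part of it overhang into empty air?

Compare the two slices. At z = 1.32: the cube is present — its section is the full 21.5×30 rectangle (area 645.00 mm²); the cone at (3.5, -1.5) contributes a regular 24-gon of circumradius 10.530 (interpolated between r1=12 and r2=1.5 at t=0.140) (area = (24/2)·10.530²·sin(360°/24) = 344.38 mm²); the 27×24 cube at (9.5, -2) contributes its full rectangle (area 648.00 mm²); the cone at (-2.5, 3.5): at t=0.106 of its height the radius interpolates to r₁+(r₂−r₁)t = 5.842, giving a regular 24-gon of that circumradius (area = (24/2)·5.842²·sin(360°/24) = 105.98 mm²); Taking the first minus the rest: starting from the 21.5×30 cube (645.00 mm²), the cone at (3.5, -1.5) partially overlaps it — only the 101.16 mm² overlap (of its 344.38 mm²) is removed, clipping the outline; the 27×24 cube at (9.5, -2) partially overlaps it — only the 243.75 mm² overlap (of its 648.00 mm²) is removed, clipping the outline; the cone at (-2.5, 3.5) partially overlaps it — only the 0.09 mm² overlap (of its 105.98 mm²) is removed, clipping the outline — area = 300.00 mm²; the cylinder at (-1, 12) is not intersected at this z (z outside [1.5, 12.5]); Subtracting the remaining from the first: none of the subtracted shapes is present at this height, so the result so far is unchanged — area = 300.00 mm²; (rotated 80° about Z; rotation is an isometry so areas/perimeters/island counts are preserved). At z = 1.68: the 21.5×30 cube contributes its full rectangle (area 645.00 mm²); the cone at (3.5, -1.5): at t=0.168 of its height the radius interpolates to r₁+(r₂−r₁)t = 10.239, giving a regular 24-gon of that circumradius (area = (24/2)·10.239²·sin(360°/24) = 325.62 mm²); the cube at (9.5, -2) (footprint 27×24) is included at this height (area 648.00 mm²); the cone at (-2.5, 3.5) contributes a regular 24-gon of circumradius 5.798 (interpolated between r1=6 and r2=4.5 at t=0.134) (area = (24/2)·5.798²·sin(360°/24) = 104.42 mm²); Subtracting the remaining from the first: starting from the 21.5×30 cube (645.00 mm²), the cone at (3.5, -1.5) partially overlaps it — only the 95.87 mm² overlap (of its 325.62 mm²) is removed, clipping the outline; the 27×24 cube at (9.5, -2) partially overlaps it — only the 246.15 mm² overlap (of its 648.00 mm²) is removed, clipping the outline; the cone at (-2.5, 3.5) partially overlaps it — only the 0.24 mm² overlap (of its 104.42 mm²) is removed, clipping the outline — area = 302.74 mm²; the r=3 cylinder at (-1, 12) gives a regular 24-gon of circumradius 3 (constant along its height) (area = (24/2)·3.000²·sin(360°/24) = 27.95 mm²); Subtracting the remaining from the first: starting from the result so far (302.74 mm²), the r=3 cylinder at (-1, 12) partially overlaps it — only the 8.12 mm² overlap (of its 27.95 mm²) is removed, clipping the outline — area = 294.62 mm²; (whole slice rotated 80° about Z — lengths, areas and connectivity unchanged). Checking containment: at z = 1.68 the cross-section extends beyond the z = 1.32 cross-section by about 2.74 mm².

part overhangs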